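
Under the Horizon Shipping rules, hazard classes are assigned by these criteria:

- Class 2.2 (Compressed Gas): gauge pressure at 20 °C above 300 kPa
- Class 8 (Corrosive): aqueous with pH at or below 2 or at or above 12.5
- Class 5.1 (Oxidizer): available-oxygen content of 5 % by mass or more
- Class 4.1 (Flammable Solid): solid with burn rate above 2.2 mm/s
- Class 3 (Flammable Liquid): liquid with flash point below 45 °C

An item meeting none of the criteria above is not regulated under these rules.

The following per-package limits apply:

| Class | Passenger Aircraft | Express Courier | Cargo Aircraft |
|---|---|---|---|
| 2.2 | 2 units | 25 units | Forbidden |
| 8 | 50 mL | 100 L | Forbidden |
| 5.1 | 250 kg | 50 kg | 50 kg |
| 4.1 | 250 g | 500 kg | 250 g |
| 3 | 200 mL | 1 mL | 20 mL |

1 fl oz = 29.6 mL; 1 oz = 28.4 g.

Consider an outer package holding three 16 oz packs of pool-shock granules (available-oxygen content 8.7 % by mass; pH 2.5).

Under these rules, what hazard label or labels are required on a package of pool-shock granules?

With available-oxygen content 8.7 % by mass (≥ 5 % by mass), the pool-shock granules fall in Class 5.1.
Only the Class 5.1 label is required.

Class 5.1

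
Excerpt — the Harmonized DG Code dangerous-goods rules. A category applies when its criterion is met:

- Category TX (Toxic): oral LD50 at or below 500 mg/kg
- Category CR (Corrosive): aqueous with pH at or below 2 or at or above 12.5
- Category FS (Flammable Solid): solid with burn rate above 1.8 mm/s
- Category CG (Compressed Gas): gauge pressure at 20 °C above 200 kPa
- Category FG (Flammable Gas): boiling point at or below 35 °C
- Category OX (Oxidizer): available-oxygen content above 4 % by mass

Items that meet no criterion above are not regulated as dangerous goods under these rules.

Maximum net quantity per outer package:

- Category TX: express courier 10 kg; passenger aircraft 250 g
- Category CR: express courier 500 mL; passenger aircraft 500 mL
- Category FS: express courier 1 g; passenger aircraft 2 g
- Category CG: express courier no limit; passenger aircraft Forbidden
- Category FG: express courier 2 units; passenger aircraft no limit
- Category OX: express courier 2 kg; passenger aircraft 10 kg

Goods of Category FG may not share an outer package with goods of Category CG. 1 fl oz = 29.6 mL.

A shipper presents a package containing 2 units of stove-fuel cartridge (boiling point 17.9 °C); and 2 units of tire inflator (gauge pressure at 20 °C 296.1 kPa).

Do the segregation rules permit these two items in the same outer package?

No

Stove-fuel cartridge: boiling point 17.9 °C ≤ 35 °C → Category FG (Flammable Gas).
Gauge pressure at 20 °C 296.1 kPa meets the Category CG criterion (Compressed Gas), so the tire inflator is Category CG.
Category FG and Category CG may not share an outer package.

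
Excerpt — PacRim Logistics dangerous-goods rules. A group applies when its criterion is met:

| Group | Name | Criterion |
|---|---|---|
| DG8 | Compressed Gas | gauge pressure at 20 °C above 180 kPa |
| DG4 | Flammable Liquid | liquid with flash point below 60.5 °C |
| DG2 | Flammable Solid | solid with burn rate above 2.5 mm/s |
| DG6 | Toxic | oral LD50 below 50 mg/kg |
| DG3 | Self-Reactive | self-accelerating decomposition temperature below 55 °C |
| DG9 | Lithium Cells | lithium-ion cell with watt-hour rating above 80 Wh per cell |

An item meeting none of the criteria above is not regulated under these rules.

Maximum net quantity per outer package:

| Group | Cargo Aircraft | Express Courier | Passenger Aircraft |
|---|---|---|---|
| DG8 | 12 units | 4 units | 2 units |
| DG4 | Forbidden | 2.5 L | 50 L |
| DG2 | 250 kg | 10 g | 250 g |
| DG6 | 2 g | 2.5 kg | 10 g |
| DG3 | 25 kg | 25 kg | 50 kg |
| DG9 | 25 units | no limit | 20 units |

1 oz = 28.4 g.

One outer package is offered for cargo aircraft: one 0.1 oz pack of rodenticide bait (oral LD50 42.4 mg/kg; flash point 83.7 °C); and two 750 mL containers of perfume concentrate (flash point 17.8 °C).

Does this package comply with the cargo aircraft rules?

No

Oral LD50 42.4 mg/kg meets the Group DG6 criterion (Toxic), so the rodenticide bait is Group DG6.
Perfume concentrate: flash point 17.8 °C < 60.5 °C → Group DG4 (Flammable Liquid).
Group DG4 quantity: two 750 mL containers = 1.5 L.
By cargo aircraft, Group DG4 is Forbidden regardless of quantity.
Group DG6 quantity: one 0.1 oz pack = 2.84 g.
2.84 g exceeds the cargo aircraft limit of 2 g for Group DG6.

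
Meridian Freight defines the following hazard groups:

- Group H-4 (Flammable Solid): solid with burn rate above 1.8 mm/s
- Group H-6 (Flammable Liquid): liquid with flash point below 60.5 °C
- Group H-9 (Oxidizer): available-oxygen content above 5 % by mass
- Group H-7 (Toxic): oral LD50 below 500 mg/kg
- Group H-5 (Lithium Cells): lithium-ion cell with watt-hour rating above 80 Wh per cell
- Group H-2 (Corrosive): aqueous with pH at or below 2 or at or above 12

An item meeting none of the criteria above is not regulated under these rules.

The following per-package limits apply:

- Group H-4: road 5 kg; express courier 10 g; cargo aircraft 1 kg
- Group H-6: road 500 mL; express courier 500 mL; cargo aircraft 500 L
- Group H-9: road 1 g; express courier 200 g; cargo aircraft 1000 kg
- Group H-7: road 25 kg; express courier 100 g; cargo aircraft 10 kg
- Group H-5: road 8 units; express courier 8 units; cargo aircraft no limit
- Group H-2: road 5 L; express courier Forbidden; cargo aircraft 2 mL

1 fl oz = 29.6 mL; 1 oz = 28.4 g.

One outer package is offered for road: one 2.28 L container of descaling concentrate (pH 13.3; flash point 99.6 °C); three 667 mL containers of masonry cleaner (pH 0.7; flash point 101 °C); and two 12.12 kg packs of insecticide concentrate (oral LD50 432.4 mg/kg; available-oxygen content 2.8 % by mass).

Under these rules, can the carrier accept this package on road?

The descaling concentrate has pH 13.3, which is ≥ 12, so it is Group H-2 (Corrosive).
pH 0.7 meets the Group H-2 criterion (Corrosive), so the masonry cleaner is Group H-2.
Insecticide concentrate: oral LD50 432.4 mg/kg < 500 mg/kg → Group H-7 (Toxic).
Group H-2 net quantity: 2.28 L + (three 667 mL containers = 2.001 L) = 4.281 L.
4.281 L ≤ 5 L (road limit, Group H-2) — within limit.
Group H-7 quantity: two 12.12 kg packs = 24.24 kg.
24.24 kg is within the road limit of 25 kg for Group H-7.
Every hazard group is within its road limit and no segregation rule is violated.

Yes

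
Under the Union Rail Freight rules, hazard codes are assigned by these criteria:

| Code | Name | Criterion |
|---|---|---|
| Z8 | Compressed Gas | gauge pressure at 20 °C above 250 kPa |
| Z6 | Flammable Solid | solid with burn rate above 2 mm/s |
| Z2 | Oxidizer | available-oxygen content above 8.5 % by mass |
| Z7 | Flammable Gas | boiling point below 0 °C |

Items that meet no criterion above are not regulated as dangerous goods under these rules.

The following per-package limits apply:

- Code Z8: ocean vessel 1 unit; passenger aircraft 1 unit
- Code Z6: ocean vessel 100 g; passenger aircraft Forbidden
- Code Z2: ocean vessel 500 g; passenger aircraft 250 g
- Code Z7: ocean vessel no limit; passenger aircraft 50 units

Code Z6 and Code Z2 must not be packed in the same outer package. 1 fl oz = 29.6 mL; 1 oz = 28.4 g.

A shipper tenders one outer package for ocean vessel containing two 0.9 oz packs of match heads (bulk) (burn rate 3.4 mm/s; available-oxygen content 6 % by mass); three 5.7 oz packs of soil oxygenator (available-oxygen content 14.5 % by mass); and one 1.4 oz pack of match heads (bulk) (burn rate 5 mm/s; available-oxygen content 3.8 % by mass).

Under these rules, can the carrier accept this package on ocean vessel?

Match heads (bulk): burn rate 3.4 mm/s > 2 mm/s → Code Z6 (Flammable Solid).
Available-oxygen content 14.5 % by mass meets the Code Z2 criterion (Oxidizer), so the soil oxygenator is Code Z2.
Match heads (bulk): burn rate 5 mm/s > 2 mm/s → Code Z6 (Flammable Solid).
Code Z6 net quantity: (two 0.9 oz packs = 51.12 g) + (one 1.4 oz pack = 39.76 g) = 90.88 g.
90.88 g is within the ocean vessel limit of 100 g for Code Z6.
Code Z2 quantity: three 5.7 oz packs = 485.64 g.
485.64 g ≤ 500 g (ocean vessel limit, Code Z2) — within limit.
Code Z6 and Code Z2 may not share an outer package.

No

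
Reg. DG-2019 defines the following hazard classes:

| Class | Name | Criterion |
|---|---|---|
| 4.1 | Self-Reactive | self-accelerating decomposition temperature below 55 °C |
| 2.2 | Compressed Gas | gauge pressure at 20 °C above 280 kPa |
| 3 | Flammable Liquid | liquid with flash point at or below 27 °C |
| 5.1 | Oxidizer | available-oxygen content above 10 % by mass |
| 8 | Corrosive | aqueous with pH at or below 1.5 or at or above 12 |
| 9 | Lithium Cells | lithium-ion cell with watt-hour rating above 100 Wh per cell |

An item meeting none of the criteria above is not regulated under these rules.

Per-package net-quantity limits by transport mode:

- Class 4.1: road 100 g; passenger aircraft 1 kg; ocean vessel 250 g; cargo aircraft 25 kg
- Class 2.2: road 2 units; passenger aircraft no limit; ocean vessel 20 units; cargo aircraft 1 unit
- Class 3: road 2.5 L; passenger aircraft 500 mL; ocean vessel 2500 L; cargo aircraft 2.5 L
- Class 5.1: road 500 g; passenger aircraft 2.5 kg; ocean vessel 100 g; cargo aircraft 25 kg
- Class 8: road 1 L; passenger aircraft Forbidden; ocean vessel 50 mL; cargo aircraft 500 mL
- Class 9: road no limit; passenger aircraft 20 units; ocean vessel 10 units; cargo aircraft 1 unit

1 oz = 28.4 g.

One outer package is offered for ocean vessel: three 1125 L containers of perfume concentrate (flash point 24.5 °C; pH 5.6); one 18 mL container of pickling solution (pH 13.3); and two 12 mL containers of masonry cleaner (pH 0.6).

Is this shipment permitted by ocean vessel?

No

With flash point 24.5 °C (≤ 27 °C), the perfume concentrate falls in Class 3.
The pickling solution has pH 13.3, which is ≥ 12, so it is Class 8 (Corrosive).
The masonry cleaner has pH 0.6, which is ≤ 1.5, so it is Class 8 (Corrosive).
Class 8 net quantity: 18 mL + (two 12 mL containers = 24 mL) = 42 mL.
42 mL ≤ 50 mL (ocean vessel limit, Class 8) — within limit.
Class 3 quantity: three 1125 L containers = 3375 L.
That exceeds the Class 3 ocean vessel limit of 2500 L.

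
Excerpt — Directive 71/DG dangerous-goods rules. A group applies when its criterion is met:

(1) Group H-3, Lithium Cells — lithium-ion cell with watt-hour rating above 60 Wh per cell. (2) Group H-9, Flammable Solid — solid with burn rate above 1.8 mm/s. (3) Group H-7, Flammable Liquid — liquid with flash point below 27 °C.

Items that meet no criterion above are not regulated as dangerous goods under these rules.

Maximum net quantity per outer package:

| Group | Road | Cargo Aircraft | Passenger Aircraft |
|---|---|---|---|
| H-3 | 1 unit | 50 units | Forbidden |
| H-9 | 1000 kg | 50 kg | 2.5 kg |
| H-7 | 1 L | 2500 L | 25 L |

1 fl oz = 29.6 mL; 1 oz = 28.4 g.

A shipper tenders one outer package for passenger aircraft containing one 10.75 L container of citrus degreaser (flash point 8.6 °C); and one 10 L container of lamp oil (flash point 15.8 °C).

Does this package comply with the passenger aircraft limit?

Citrus degreaser: flash point 8.6 °C < 27 °C → Group H-7 (Flammable Liquid).
Lamp oil: flash point 15.8 °C < 27 °C → Group H-7 (Flammable Liquid).
Group H-7 net quantity: 10.75 L + 10 L = 20.75 L.
20.75 L ≤ 25 L (passenger aircraft limit, Group H-7) — within limit.

Yes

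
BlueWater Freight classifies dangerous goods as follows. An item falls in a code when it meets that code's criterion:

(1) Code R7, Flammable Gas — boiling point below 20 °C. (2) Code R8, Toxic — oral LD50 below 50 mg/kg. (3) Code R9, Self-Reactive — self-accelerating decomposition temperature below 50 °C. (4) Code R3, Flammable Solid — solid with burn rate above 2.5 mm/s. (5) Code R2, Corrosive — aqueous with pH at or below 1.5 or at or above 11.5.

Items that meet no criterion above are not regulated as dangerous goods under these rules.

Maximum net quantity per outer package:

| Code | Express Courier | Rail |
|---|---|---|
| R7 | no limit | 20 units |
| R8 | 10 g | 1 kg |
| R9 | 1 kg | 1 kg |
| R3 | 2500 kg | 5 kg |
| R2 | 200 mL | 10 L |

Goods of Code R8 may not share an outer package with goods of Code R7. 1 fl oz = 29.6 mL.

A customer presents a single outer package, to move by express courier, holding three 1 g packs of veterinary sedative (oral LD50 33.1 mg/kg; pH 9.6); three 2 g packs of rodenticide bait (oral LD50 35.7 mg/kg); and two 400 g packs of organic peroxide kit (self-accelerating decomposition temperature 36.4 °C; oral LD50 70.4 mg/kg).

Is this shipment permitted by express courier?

The veterinary sedative has oral LD50 33.1 mg/kg, which is < 50 mg/kg, so it is Code R8 (Toxic).
Oral LD50 35.7 mg/kg meets the Code R8 criterion (Toxic), so the rodenticide bait is Code R8.
With self-accelerating decomposition temperature 36.4 °C (< 50 °C), the organic peroxide kit falls in Code R9.
Code R8 net quantity: (three 1 g packs = 3 g) + (three 2 g packs = 6 g) = 9 g.
That is within the Code R8 express courier limit of 10 g.
Code R9 quantity: two 400 g packs = 800 g.
800 g ≤ 1 kg (express courier limit, Code R9) — within limit.
The segregation rule (Code R8 with Code R7) does not apply to Code R8 with Code R9.
Every hazard code is within its express courier limit and no segregation rule is violated.

Yes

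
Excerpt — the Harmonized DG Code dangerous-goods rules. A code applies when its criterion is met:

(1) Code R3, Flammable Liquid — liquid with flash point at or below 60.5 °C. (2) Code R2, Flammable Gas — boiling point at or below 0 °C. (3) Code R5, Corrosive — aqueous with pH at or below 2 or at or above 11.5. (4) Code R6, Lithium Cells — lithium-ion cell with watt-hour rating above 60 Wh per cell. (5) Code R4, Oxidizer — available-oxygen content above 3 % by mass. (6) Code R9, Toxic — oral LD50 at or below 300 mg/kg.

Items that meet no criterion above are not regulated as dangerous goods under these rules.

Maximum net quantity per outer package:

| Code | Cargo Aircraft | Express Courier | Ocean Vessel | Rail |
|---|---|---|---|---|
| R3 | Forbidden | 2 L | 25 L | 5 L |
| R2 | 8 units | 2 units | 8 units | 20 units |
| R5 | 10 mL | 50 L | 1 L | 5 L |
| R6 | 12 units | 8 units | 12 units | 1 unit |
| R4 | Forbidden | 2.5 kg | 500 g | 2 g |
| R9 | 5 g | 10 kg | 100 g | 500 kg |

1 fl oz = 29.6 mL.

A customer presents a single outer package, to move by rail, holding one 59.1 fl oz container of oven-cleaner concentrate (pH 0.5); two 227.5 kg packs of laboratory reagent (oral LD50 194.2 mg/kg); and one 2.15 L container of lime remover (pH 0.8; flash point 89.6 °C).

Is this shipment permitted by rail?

Yes

Oven-cleaner concentrate: pH 0.5 ≤ 2 → Code R5 (Corrosive).
Oral LD50 194.2 mg/kg meets the Code R9 criterion (Toxic), so the laboratory reagent is Code R9.
Lime remover: pH 0.8 ≤ 2 → Code R5 (Corrosive).
Total Code R5: (one 59.1 fl oz container = 1749.36 mL) + 2.15 L = 3899.36 mL.
3899.36 mL ≤ 5 L (rail limit, Code R5) — within limit.
Code R9 quantity: two 227.5 kg packs = 455 kg.
455 kg is within the rail limit of 500 kg for Code R9.
Every hazard code is within its rail limit and no segregation rule is violated.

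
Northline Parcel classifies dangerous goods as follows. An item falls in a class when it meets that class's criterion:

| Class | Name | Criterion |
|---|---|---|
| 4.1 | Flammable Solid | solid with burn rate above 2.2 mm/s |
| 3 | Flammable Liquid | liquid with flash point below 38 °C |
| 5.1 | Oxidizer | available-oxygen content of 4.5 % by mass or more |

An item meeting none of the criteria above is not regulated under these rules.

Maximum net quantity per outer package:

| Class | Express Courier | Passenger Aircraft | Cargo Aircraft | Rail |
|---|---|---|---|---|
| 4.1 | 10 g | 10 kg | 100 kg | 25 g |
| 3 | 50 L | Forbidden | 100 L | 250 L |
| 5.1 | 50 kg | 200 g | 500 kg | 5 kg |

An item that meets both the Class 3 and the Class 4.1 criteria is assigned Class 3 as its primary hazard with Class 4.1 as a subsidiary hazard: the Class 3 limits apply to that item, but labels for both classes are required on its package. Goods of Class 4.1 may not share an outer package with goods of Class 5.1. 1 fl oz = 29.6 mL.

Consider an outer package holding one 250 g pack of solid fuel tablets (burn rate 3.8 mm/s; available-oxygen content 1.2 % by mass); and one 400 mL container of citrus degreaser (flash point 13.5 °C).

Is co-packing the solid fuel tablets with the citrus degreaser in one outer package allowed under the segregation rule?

Yes

With burn rate 3.8 mm/s (> 2.2 mm/s), the solid fuel tablets fall in Class 4.1.
Citrus degreaser: flash point 13.5 °C < 38 °C → Class 3 (Flammable Liquid).
No segregation rule bars Class 4.1 with Class 3.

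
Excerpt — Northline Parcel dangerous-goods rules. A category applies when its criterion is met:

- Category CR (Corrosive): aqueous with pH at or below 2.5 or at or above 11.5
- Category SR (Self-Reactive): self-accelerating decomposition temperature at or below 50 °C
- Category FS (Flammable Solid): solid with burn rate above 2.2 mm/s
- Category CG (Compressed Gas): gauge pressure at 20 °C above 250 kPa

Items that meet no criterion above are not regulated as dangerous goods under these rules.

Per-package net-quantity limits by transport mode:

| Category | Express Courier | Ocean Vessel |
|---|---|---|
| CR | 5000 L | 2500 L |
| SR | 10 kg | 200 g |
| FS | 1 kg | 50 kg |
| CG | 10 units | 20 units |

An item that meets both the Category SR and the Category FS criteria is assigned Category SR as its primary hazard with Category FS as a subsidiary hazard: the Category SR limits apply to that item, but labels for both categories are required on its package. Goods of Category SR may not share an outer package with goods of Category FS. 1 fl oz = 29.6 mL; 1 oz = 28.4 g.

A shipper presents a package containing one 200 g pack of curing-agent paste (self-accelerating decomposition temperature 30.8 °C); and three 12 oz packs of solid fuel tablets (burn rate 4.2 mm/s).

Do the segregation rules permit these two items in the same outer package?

No

The curing-agent paste has self-accelerating decomposition temperature 30.8 °C, which is ≤ 50 °C, so it is Category SR (Self-Reactive).
With burn rate 4.2 mm/s (> 2.2 mm/s), the solid fuel tablets fall in Category FS.
Category SR and Category FS may not share an outer package.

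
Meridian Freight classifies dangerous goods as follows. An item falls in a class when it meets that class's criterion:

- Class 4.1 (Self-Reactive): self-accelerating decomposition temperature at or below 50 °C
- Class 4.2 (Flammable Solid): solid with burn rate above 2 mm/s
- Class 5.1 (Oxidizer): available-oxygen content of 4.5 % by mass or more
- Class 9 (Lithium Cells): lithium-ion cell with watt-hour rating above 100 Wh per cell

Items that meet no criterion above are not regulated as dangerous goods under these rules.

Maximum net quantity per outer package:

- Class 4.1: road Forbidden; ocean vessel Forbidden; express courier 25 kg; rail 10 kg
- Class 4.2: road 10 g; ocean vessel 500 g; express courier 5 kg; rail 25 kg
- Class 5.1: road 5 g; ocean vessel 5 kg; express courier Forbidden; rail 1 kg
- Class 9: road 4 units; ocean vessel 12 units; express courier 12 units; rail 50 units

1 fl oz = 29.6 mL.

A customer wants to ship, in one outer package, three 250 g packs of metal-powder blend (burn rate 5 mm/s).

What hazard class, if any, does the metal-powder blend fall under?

Class 4.2

The metal-powder blend has burn rate 5 mm/s, which is > 2 mm/s, so it is Class 4.2 (Flammable Solid).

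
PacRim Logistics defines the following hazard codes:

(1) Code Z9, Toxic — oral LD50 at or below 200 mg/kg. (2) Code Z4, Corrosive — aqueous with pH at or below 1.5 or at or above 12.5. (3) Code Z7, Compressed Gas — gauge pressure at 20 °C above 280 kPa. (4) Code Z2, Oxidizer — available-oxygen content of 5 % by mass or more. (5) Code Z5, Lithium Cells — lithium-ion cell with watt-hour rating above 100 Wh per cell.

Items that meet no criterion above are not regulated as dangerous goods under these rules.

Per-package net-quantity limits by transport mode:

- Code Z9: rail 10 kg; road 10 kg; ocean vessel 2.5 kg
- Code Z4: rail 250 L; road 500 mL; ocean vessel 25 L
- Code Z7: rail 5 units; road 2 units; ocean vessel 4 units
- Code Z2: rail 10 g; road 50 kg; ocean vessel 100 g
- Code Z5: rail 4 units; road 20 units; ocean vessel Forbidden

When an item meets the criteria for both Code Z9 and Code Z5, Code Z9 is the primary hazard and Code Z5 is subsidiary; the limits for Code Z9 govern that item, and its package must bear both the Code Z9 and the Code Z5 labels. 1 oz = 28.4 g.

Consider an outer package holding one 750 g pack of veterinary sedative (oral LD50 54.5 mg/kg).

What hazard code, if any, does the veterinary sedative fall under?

Code Z9

Oral LD50 54.5 mg/kg meets the Code Z9 criterion (Toxic), so the veterinary sedative is Code Z9.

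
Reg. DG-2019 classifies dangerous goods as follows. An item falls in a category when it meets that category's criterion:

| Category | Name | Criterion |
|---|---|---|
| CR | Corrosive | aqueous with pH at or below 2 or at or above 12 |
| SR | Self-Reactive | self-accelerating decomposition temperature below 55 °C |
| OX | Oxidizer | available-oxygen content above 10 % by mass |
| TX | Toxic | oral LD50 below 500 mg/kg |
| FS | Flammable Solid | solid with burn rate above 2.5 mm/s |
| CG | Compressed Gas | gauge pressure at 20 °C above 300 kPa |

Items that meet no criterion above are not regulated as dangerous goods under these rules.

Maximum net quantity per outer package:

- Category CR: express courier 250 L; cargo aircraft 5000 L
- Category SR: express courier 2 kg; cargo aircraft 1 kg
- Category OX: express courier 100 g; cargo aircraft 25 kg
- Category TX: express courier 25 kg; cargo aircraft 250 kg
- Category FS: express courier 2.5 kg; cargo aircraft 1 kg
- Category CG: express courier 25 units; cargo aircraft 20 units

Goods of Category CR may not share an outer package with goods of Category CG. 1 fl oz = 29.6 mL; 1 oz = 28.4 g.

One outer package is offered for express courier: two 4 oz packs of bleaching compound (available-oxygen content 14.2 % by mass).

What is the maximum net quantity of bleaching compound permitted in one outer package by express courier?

Available-oxygen content 14.2 % by mass meets the Category OX criterion (Oxidizer), so the bleaching compound is Category OX.
The express courier limit for Category OX is 100 g.

100 g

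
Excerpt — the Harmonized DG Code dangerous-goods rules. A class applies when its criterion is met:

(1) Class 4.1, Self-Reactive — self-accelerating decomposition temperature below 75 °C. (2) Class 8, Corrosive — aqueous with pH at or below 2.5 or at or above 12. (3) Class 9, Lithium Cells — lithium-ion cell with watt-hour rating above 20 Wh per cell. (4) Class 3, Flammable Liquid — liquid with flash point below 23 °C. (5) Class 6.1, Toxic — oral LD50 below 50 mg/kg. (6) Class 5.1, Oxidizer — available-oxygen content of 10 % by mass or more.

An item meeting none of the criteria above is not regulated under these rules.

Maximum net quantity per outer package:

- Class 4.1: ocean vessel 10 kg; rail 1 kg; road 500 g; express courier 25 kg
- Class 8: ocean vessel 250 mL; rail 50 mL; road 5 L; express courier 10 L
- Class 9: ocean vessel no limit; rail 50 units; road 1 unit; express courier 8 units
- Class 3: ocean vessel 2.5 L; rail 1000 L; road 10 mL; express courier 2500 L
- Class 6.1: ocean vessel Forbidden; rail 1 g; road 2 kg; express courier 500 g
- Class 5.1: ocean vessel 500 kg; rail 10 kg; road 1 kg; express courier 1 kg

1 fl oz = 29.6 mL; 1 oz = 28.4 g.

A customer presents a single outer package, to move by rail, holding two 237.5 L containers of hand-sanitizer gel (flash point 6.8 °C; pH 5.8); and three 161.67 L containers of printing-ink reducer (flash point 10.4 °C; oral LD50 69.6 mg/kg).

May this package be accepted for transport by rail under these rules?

Flash point 6.8 °C meets the Class 3 criterion (Flammable Liquid), so the hand-sanitizer gel is Class 3.
Flash point 10.4 °C meets the Class 3 criterion (Flammable Liquid), so the printing-ink reducer is Class 3.
Class 3 net quantity: (two 237.5 L containers = 475 L) + (three 161.67 L containers = 485.01 L) = 960.01 L.
960.01 L ≤ 1000 L (rail limit, Class 3) — within limit.

Yes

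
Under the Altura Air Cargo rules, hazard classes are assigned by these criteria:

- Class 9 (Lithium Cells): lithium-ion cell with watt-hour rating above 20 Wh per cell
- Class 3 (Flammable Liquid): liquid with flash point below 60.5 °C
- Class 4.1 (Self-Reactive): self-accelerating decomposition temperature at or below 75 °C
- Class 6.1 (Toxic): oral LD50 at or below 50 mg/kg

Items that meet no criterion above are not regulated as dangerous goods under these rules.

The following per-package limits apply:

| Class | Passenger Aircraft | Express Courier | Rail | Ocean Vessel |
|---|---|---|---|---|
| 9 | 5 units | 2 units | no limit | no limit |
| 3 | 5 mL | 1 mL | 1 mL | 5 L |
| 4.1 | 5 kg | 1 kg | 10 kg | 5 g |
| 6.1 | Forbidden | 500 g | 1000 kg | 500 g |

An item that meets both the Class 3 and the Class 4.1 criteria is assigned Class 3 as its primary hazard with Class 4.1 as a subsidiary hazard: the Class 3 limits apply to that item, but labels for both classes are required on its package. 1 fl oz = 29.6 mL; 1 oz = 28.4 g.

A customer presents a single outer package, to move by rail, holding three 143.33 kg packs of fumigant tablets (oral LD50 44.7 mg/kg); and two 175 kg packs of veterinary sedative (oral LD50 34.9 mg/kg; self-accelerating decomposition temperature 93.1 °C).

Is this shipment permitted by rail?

Fumigant tablets: oral LD50 44.7 mg/kg ≤ 50 mg/kg → Class 6.1 (Toxic).
Oral LD50 34.9 mg/kg meets the Class 6.1 criterion (Toxic), so the veterinary sedative is Class 6.1.
Total Class 6.1: (three 143.33 kg packs = 429.99 kg) + (two 175 kg packs = 350 kg) = 779.99 kg.
779.99 kg ≤ 1000 kg (rail limit, Class 6.1) — within limit.

Yes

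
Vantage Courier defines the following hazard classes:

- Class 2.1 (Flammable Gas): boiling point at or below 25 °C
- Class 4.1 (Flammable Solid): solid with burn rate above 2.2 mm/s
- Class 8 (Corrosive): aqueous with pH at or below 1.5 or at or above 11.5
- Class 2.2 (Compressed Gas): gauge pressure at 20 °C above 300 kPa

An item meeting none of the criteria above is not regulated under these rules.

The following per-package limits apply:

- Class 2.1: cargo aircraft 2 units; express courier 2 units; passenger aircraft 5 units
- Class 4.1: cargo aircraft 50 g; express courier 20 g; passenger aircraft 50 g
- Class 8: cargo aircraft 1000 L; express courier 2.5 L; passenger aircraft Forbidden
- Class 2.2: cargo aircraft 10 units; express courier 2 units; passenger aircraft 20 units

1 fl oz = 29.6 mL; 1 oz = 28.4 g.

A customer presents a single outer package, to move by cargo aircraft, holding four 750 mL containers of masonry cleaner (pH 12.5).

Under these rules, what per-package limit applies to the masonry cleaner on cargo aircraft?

With pH 12.5 (≥ 11.5), the masonry cleaner falls in Class 8.
The cargo aircraft limit for Class 8 is 1000 L.

1000 L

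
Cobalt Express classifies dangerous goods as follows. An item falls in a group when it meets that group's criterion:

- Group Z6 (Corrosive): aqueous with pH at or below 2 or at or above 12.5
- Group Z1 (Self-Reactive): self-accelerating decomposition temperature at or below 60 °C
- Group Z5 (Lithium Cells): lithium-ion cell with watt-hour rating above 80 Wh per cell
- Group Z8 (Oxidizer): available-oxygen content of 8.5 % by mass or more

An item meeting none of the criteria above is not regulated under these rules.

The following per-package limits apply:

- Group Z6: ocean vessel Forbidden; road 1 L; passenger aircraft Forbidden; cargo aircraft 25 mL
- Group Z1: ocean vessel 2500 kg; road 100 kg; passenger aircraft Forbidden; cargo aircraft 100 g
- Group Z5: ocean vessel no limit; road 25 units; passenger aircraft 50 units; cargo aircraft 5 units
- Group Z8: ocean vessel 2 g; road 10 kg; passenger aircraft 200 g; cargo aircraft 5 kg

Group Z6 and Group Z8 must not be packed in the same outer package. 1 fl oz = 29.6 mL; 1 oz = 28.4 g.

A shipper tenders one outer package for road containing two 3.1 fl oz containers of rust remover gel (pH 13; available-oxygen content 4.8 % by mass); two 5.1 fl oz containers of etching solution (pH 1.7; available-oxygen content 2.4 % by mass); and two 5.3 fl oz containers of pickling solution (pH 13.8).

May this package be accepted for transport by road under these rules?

Yes

pH 13 meets the Group Z6 criterion (Corrosive), so the rust remover gel is Group Z6.
The etching solution has pH 1.7, which is ≤ 2, so it is Group Z6 (Corrosive).
With pH 13.8 (≥ 12.5), the pickling solution falls in Group Z6.
Total Group Z6: (two 3.1 fl oz containers = 183.52 mL) + (two 5.1 fl oz containers = 301.92 mL) + (two 5.3 fl oz containers = 313.76 mL) = 799.2 mL.
799.2 mL is within the road limit of 1 L for Group Z6.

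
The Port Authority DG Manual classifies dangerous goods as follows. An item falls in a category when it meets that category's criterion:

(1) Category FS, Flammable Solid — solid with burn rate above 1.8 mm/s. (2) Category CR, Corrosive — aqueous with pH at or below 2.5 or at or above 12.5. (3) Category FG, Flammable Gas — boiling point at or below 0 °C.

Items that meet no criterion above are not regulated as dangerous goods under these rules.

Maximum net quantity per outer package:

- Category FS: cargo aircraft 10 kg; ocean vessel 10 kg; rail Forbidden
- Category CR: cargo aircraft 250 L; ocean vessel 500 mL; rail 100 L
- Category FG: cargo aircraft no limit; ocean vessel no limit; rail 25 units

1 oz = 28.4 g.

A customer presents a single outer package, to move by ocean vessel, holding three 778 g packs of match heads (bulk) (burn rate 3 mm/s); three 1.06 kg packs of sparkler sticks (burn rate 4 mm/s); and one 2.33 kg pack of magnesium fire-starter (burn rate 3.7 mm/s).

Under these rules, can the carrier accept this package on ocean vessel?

Yes

With burn rate 3 mm/s (> 1.8 mm/s), the match heads (bulk) fall in Category FS.
Sparkler sticks: burn rate 4 mm/s > 1.8 mm/s → Category FS (Flammable Solid).
Magnesium fire-starter: burn rate 3.7 mm/s > 1.8 mm/s → Category FS (Flammable Solid).
Total Category FS: (three 778 g packs = 2.334 kg) + (three 1.06 kg packs = 3.18 kg) + 2.33 kg = 7.844 kg.
That is within the Category FS ocean vessel limit of 10 kg.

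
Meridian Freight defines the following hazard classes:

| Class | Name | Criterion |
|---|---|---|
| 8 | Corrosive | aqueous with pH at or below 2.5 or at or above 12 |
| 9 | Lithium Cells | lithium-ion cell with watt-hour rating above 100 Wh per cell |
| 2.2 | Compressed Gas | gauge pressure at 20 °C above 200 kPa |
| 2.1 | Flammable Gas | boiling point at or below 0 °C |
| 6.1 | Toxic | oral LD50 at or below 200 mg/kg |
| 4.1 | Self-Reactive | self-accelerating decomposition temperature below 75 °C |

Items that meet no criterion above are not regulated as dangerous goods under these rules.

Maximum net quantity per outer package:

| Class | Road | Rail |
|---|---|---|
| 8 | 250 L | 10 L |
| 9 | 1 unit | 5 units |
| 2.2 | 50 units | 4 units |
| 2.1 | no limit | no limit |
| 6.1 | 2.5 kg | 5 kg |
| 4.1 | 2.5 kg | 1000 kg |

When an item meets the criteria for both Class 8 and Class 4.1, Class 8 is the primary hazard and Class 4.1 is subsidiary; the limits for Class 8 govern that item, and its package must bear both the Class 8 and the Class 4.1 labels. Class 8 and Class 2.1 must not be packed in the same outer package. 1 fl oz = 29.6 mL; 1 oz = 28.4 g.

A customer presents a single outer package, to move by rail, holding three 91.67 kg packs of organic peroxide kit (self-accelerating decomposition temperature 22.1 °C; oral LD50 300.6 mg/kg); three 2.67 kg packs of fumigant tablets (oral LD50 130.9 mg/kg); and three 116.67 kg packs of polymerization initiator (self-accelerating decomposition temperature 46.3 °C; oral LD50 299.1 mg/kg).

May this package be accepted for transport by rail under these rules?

No

Self-accelerating decomposition temperature 22.1 °C meets the Class 4.1 criterion (Self-Reactive), so the organic peroxide kit is Class 4.1.
With oral LD50 130.9 mg/kg (≤ 200 mg/kg), the fumigant tablets fall in Class 6.1.
With self-accelerating decomposition temperature 46.3 °C (< 75 °C), the polymerization initiator falls in Class 4.1.
Class 4.1 net quantity: (three 91.67 kg packs = 275.01 kg) + (three 116.67 kg packs = 350.01 kg) = 625.02 kg.
625.02 kg ≤ 1000 kg (rail limit, Class 4.1) — within limit.
Class 6.1 quantity: three 2.67 kg packs = 8.01 kg.
8.01 kg exceeds the rail limit of 5 kg for Class 6.1.
The segregation rule (Class 8 with Class 2.1) does not apply to Class 4.1 with Class 6.1.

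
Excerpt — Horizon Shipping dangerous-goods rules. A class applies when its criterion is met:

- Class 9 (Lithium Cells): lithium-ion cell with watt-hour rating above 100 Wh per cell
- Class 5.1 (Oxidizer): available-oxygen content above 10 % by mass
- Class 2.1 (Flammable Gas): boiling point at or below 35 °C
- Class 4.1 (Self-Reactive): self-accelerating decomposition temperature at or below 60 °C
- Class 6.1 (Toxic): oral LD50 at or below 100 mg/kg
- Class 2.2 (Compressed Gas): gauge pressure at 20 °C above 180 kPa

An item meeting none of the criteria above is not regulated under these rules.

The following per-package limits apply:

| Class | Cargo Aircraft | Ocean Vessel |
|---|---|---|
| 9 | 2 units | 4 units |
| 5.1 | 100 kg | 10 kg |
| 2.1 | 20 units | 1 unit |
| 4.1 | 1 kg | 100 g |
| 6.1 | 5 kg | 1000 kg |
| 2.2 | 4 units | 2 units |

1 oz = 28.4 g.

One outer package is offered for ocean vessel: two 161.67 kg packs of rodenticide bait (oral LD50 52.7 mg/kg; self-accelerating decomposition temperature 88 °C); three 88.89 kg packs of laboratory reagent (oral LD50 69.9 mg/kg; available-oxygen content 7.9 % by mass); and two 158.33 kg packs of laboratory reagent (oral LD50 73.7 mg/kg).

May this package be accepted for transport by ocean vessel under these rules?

Oral LD50 52.7 mg/kg meets the Class 6.1 criterion (Toxic), so the rodenticide bait is Class 6.1.
The laboratory reagent has oral LD50 69.9 mg/kg, which is ≤ 100 mg/kg, so it is Class 6.1 (Toxic).
Oral LD50 73.7 mg/kg meets the Class 6.1 criterion (Toxic), so the laboratory reagent is Class 6.1.
Class 6.1 net quantity: (two 161.67 kg packs = 323.34 kg) + (three 88.89 kg packs = 266.67 kg) + (two 158.33 kg packs = 316.66 kg) = 906.67 kg.
That is within the Class 6.1 ocean vessel limit of 1000 kg.

Yes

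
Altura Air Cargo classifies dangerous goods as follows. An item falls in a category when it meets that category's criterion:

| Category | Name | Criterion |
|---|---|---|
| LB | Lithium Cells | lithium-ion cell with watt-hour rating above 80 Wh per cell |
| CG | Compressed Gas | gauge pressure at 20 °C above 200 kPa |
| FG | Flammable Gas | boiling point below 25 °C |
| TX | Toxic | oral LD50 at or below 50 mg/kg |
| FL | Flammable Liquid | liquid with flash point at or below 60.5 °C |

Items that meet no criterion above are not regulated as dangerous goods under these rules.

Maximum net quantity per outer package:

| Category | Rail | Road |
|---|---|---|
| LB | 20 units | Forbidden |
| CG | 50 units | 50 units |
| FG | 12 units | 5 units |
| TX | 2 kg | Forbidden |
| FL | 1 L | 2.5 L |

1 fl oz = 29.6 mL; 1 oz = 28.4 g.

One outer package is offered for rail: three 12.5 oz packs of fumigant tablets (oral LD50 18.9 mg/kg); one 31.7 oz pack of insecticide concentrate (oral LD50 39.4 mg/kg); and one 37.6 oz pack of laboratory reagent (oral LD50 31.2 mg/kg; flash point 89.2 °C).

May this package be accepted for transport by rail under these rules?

No

Oral LD50 18.9 mg/kg meets the Category TX criterion (Toxic), so the fumigant tablets are Category TX.
Insecticide concentrate: oral LD50 39.4 mg/kg ≤ 50 mg/kg → Category TX (Toxic).
The laboratory reagent has oral LD50 31.2 mg/kg, which is ≤ 50 mg/kg, so it is Category TX (Toxic).
Category TX net quantity: (three 12.5 oz packs = 1.065 kg) + (one 31.7 oz pack = 900.28 g) + (one 37.6 oz pack = 1067.84 g) = 3033.12 g.
That exceeds the Category TX rail limit of 2 kg.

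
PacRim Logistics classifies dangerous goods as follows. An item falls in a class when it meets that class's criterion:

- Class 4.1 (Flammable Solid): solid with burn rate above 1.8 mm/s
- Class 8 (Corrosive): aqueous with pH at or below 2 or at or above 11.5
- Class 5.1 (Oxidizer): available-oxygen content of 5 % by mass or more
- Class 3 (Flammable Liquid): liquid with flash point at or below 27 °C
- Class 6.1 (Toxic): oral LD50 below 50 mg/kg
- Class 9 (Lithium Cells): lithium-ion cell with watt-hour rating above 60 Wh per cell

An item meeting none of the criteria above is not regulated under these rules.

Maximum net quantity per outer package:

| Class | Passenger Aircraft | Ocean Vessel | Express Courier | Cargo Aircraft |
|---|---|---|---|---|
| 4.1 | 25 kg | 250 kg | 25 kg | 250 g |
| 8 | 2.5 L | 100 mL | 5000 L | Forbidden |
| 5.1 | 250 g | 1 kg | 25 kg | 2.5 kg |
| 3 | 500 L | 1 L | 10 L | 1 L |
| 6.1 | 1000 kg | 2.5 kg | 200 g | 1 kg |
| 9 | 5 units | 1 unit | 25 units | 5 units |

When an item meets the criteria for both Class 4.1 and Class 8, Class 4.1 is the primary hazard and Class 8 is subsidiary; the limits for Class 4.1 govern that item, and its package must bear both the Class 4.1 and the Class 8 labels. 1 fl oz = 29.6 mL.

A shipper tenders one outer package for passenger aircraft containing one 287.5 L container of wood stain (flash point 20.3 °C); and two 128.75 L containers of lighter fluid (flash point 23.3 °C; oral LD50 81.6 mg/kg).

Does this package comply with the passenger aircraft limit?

No

Wood stain: flash point 20.3 °C ≤ 27 °C → Class 3 (Flammable Liquid).
Flash point 23.3 °C meets the Class 3 criterion (Flammable Liquid), so the lighter fluid is Class 3.
Class 3 net quantity: 287.5 L + (two 128.75 L containers = 257.5 L) = 545 L.
545 L > 500 L (passenger aircraft limit, Class 3) — over the limit.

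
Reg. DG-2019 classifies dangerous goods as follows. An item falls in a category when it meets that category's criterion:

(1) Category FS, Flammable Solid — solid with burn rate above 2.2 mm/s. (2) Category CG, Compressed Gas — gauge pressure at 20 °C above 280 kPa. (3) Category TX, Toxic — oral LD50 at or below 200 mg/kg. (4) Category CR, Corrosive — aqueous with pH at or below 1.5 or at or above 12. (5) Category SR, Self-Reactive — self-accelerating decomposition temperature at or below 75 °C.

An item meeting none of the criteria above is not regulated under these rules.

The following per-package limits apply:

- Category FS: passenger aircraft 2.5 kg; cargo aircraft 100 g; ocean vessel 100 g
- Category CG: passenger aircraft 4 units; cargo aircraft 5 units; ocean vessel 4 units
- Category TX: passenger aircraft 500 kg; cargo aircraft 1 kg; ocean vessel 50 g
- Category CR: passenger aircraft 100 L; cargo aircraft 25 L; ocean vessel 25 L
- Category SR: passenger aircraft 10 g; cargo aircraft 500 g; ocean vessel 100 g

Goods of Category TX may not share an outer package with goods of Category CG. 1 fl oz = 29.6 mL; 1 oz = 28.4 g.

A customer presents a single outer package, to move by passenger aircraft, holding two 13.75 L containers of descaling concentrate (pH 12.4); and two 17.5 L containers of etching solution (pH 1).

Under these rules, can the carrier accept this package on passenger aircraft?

Yes

pH 12.4 meets the Category CR criterion (Corrosive), so the descaling concentrate is Category CR.
Etching solution: pH 1 ≤ 1.5 → Category CR (Corrosive).
Total Category CR: (two 13.75 L containers = 27.5 L) + (two 17.5 L containers = 35 L) = 62.5 L.
That is within the Category CR passenger aircraft limit of 100 L.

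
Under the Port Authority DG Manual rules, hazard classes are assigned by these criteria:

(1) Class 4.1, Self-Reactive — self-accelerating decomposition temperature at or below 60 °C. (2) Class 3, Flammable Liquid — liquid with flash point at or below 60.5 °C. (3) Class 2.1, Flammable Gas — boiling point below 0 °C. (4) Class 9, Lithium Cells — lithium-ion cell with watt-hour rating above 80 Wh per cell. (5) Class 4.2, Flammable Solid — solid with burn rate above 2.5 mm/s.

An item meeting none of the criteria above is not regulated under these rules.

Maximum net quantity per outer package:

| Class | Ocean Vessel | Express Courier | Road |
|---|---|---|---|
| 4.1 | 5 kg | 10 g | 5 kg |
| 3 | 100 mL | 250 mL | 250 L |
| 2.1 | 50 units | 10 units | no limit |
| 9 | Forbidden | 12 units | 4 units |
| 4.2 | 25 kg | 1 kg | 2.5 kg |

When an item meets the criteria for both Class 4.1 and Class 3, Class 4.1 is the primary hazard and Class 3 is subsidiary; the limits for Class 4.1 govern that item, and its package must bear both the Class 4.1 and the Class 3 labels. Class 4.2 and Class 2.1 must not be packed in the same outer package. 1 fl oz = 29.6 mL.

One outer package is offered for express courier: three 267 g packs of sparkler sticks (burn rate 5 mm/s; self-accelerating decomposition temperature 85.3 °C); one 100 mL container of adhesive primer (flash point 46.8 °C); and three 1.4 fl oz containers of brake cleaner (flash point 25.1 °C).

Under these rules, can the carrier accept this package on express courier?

Yes

Burn rate 5 mm/s meets the Class 4.2 criterion (Flammable Solid), so the sparkler sticks are Class 4.2.
Adhesive primer: flash point 46.8 °C ≤ 60.5 °C → Class 3 (Flammable Liquid).
The brake cleaner has flash point 25.1 °C, which is ≤ 60.5 °C, so it is Class 3 (Flammable Liquid).
Class 4.2 quantity: three 267 g packs = 801 g.
801 g is within the express courier limit of 1 kg for Class 4.2.
Total Class 3: 100 mL + (three 1.4 fl oz containers = 124.32 mL) = 224.32 mL.
That is within the Class 3 express courier limit of 250 mL.
The segregation rule (Class 4.2 with Class 2.1) does not apply to Class 4.2 with Class 3.
Every hazard class is within its express courier limit and no segregation rule is violated.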